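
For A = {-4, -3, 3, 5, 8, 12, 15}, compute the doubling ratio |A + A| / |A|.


|A| = 7.
Compute A + A by enumerating all 49 pairs.
A + A = {-8, -7, -6, -1, 0, 1, 2, 4, 5, 6, 8, 9, 10, 11, 12, 13, 15, 16, 17, 18, 20, 23, 24, 27, 30}, so |A + A| = 25.
K = |A + A| / |A| = 25/7 (already in lowest terms) ≈ 3.5714.
Reference: AP of size 7 gives K = 13/7 ≈ 1.8571; a fully generic set of size 7 gives K ≈ 4.0000.

|A| = 7, |A + A| = 25, K = 25/7.


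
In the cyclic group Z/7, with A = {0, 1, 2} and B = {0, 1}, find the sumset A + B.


Work in Z/7Z: reduce every sum a + b modulo 7.
Enumerate all 6 pairs:
a = 0: 0+0=0, 0+1=1
a = 1: 1+0=1, 1+1=2
a = 2: 2+0=2, 2+1=3
Distinct residues collected: {0, 1, 2, 3}
|A + B| = 4 (out of 7 total residues).

A + B = {0, 1, 2, 3}


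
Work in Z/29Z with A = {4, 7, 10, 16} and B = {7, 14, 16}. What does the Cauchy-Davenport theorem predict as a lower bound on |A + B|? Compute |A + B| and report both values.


Cauchy-Davenport: |A + B| ≥ min(p, |A| + |B| - 1) for A, B nonempty in Z/pZ.
|A| = 4, |B| = 3, p = 29.
CD lower bound = min(29, 4 + 3 - 1) = min(29, 6) = 6.
Compute A + B mod 29 directly:
a = 4: 4+7=11, 4+14=18, 4+16=20
a = 7: 7+7=14, 7+14=21, 7+16=23
a = 10: 10+7=17, 10+14=24, 10+16=26
a = 16: 16+7=23, 16+14=1, 16+16=3
A + B = {1, 3, 11, 14, 17, 18, 20, 21, 23, 24, 26}, so |A + B| = 11.
Verify: 11 ≥ 6? Yes ✓.

CD lower bound = 6, actual |A + B| = 11.


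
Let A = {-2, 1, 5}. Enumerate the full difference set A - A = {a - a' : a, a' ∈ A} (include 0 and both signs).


A - A = {a - a' : a, a' ∈ A}.
Compute a - a' for each ordered pair (a, a'):
a = -2: -2--2=0, -2-1=-3, -2-5=-7
a = 1: 1--2=3, 1-1=0, 1-5=-4
a = 5: 5--2=7, 5-1=4, 5-5=0
Collecting distinct values (and noting 0 appears from a-a):
A - A = {-7, -4, -3, 0, 3, 4, 7}
|A - A| = 7

A - A = {-7, -4, -3, 0, 3, 4, 7}


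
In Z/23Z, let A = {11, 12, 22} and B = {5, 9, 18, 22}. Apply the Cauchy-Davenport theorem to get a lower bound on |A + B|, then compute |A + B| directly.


Cauchy-Davenport: |A + B| ≥ min(p, |A| + |B| - 1) for A, B nonempty in Z/pZ.
|A| = 3, |B| = 4, p = 23.
CD lower bound = min(23, 3 + 4 - 1) = min(23, 6) = 6.
Compute A + B mod 23 directly:
a = 11: 11+5=16, 11+9=20, 11+18=6, 11+22=10
a = 12: 12+5=17, 12+9=21, 12+18=7, 12+22=11
a = 22: 22+5=4, 22+9=8, 22+18=17, 22+22=21
A + B = {4, 6, 7, 8, 10, 11, 16, 17, 20, 21}, so |A + B| = 10.
Verify: 10 ≥ 6? Yes ✓.

CD lower bound = 6, actual |A + B| = 10.


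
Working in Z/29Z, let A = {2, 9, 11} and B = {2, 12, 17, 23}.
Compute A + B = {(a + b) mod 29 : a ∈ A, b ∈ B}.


Work in Z/29Z: reduce every sum a + b modulo 29.
Enumerate all 12 pairs:
a = 2: 2+2=4, 2+12=14, 2+17=19, 2+23=25
a = 9: 9+2=11, 9+12=21, 9+17=26, 9+23=3
a = 11: 11+2=13, 11+12=23, 11+17=28, 11+23=5
Distinct residues collected: {3, 4, 5, 11, 13, 14, 19, 21, 23, 25, 26, 28}
|A + B| = 12 (out of 29 total residues).

A + B = {3, 4, 5, 11, 13, 14, 19, 21, 23, 25, 26, 28}


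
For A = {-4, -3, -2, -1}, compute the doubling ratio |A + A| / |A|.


|A| = 4.
Compute A + A by enumerating all 16 pairs.
A + A = {-8, -7, -6, -5, -4, -3, -2}, so |A + A| = 7.
K = |A + A| / |A| = 7/4 (already in lowest terms) ≈ 1.7500.
Reference: AP of size 4 gives K = 7/4 ≈ 1.7500; a fully generic set of size 4 gives K ≈ 2.5000.

|A| = 4, |A + A| = 7, K = 7/4.


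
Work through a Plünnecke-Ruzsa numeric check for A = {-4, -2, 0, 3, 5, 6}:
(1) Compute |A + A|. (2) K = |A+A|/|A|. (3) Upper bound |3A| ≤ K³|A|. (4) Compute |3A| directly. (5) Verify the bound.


|A| = 6.
Step 1: Compute A + A by enumerating all 36 pairs.
A + A = {-8, -6, -4, -2, -1, 0, 1, 2, 3, 4, 5, 6, 8, 9, 10, 11, 12}, so |A + A| = 17.
Step 2: Doubling constant K = |A + A|/|A| = 17/6 = 17/6 ≈ 2.8333.
Step 3: Plünnecke-Ruzsa gives |3A| ≤ K³·|A| = (2.8333)³ · 6 ≈ 136.4722.
Step 4: Compute 3A = A + A + A directly by enumerating all triples (a,b,c) ∈ A³; |3A| = 28.
Step 5: Check 28 ≤ 136.4722? Yes ✓.

K = 17/6, Plünnecke-Ruzsa bound K³|A| ≈ 136.4722, |3A| = 28, inequality holds.


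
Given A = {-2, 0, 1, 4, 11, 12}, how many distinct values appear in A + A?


A + A = {a + a' : a, a' ∈ A}; |A| = 6.
General bounds: 2|A| - 1 ≤ |A + A| ≤ |A|(|A|+1)/2, i.e. 11 ≤ |A + A| ≤ 21.
Lower bound 2|A|-1 is attained iff A is an arithmetic progression.
Enumerate sums a + a' for a ≤ a' (symmetric, so this suffices):
a = -2: -2+-2=-4, -2+0=-2, -2+1=-1, -2+4=2, -2+11=9, -2+12=10
a = 0: 0+0=0, 0+1=1, 0+4=4, 0+11=11, 0+12=12
a = 1: 1+1=2, 1+4=5, 1+11=12, 1+12=13
a = 4: 4+4=8, 4+11=15, 4+12=16
a = 11: 11+11=22, 11+12=23
a = 12: 12+12=24
Distinct sums: {-4, -2, -1, 0, 1, 2, 4, 5, 8, 9, 10, 11, 12, 13, 15, 16, 22, 23, 24}
|A + A| = 19

|A + A| = 19


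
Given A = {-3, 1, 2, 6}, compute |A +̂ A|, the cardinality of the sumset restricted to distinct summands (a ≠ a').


Restricted sumset: A +̂ A = {a + a' : a ∈ A, a' ∈ A, a ≠ a'}.
Equivalently, take A + A and drop any sum 2a that is achievable ONLY as a + a for a ∈ A (i.e. sums representable only with equal summands).
Enumerate pairs (a, a') with a < a' (symmetric, so each unordered pair gives one sum; this covers all a ≠ a'):
  -3 + 1 = -2
  -3 + 2 = -1
  -3 + 6 = 3
  1 + 2 = 3
  1 + 6 = 7
  2 + 6 = 8
Collected distinct sums: {-2, -1, 3, 7, 8}
|A +̂ A| = 5
(Reference bound: |A +̂ A| ≥ 2|A| - 3 for |A| ≥ 2, with |A| = 4 giving ≥ 5.)

|A +̂ A| = 5


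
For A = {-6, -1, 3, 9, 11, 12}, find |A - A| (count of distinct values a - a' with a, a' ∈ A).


A - A = {a - a' : a, a' ∈ A}; |A| = 6.
Bounds: 2|A|-1 ≤ |A - A| ≤ |A|² - |A| + 1, i.e. 11 ≤ |A - A| ≤ 31.
Note: 0 ∈ A - A always (from a - a). The set is symmetric: if d ∈ A - A then -d ∈ A - A.
Enumerate nonzero differences d = a - a' with a > a' (then include -d):
Positive differences: {1, 2, 3, 4, 5, 6, 8, 9, 10, 12, 13, 15, 17, 18}
Full difference set: {0} ∪ (positive diffs) ∪ (negative diffs).
|A - A| = 1 + 2·14 = 29 (matches direct enumeration: 29).

|A - A| = 29


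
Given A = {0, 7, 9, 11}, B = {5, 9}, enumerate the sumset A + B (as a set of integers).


A + B = {a + b : a ∈ A, b ∈ B}.
Enumerate all |A|·|B| = 4·2 = 8 pairs (a, b) and collect distinct sums.
a = 0: 0+5=5, 0+9=9
a = 7: 7+5=12, 7+9=16
a = 9: 9+5=14, 9+9=18
a = 11: 11+5=16, 11+9=20
Collecting distinct sums: A + B = {5, 9, 12, 14, 16, 18, 20}
|A + B| = 7

A + B = {5, 9, 12, 14, 16, 18, 20}


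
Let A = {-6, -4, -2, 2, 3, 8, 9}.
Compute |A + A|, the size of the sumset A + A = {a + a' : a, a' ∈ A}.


A + A = {a + a' : a, a' ∈ A}; |A| = 7.
General bounds: 2|A| - 1 ≤ |A + A| ≤ |A|(|A|+1)/2, i.e. 13 ≤ |A + A| ≤ 28.
Lower bound 2|A|-1 is attained iff A is an arithmetic progression.
Enumerate sums a + a' for a ≤ a' (symmetric, so this suffices):
a = -6: -6+-6=-12, -6+-4=-10, -6+-2=-8, -6+2=-4, -6+3=-3, -6+8=2, -6+9=3
a = -4: -4+-4=-8, -4+-2=-6, -4+2=-2, -4+3=-1, -4+8=4, -4+9=5
a = -2: -2+-2=-4, -2+2=0, -2+3=1, -2+8=6, -2+9=7
a = 2: 2+2=4, 2+3=5, 2+8=10, 2+9=11
a = 3: 3+3=6, 3+8=11, 3+9=12
a = 8: 8+8=16, 8+9=17
a = 9: 9+9=18
Distinct sums: {-12, -10, -8, -6, -4, -3, -2, -1, 0, 1, 2, 3, 4, 5, 6, 7, 10, 11, 12, 16, 17, 18}
|A + A| = 22

|A + A| = 22


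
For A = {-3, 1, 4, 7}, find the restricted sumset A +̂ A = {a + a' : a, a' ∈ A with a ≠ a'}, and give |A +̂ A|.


Restricted sumset: A +̂ A = {a + a' : a ∈ A, a' ∈ A, a ≠ a'}.
Equivalently, take A + A and drop any sum 2a that is achievable ONLY as a + a for a ∈ A (i.e. sums representable only with equal summands).
Enumerate pairs (a, a') with a < a' (symmetric, so each unordered pair gives one sum; this covers all a ≠ a'):
  -3 + 1 = -2
  -3 + 4 = 1
  -3 + 7 = 4
  1 + 4 = 5
  1 + 7 = 8
  4 + 7 = 11
Collected distinct sums: {-2, 1, 4, 5, 8, 11}
|A +̂ A| = 6
(Reference bound: |A +̂ A| ≥ 2|A| - 3 for |A| ≥ 2, with |A| = 4 giving ≥ 5.)

|A +̂ A| = 6


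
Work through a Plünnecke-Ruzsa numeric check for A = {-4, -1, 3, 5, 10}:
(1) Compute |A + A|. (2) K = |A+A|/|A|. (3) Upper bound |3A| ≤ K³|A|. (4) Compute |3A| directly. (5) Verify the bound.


|A| = 5.
Step 1: Compute A + A by enumerating all 25 pairs.
A + A = {-8, -5, -2, -1, 1, 2, 4, 6, 8, 9, 10, 13, 15, 20}, so |A + A| = 14.
Step 2: Doubling constant K = |A + A|/|A| = 14/5 = 14/5 ≈ 2.8000.
Step 3: Plünnecke-Ruzsa gives |3A| ≤ K³·|A| = (2.8000)³ · 5 ≈ 109.7600.
Step 4: Compute 3A = A + A + A directly by enumerating all triples (a,b,c) ∈ A³; |3A| = 28.
Step 5: Check 28 ≤ 109.7600? Yes ✓.

K = 14/5, Plünnecke-Ruzsa bound K³|A| ≈ 109.7600, |3A| = 28, inequality holds.


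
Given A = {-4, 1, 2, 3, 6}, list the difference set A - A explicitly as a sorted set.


A - A = {a - a' : a, a' ∈ A}.
Compute a - a' for each ordered pair (a, a'):
a = -4: -4--4=0, -4-1=-5, -4-2=-6, -4-3=-7, -4-6=-10
a = 1: 1--4=5, 1-1=0, 1-2=-1, 1-3=-2, 1-6=-5
a = 2: 2--4=6, 2-1=1, 2-2=0, 2-3=-1, 2-6=-4
a = 3: 3--4=7, 3-1=2, 3-2=1, 3-3=0, 3-6=-3
a = 6: 6--4=10, 6-1=5, 6-2=4, 6-3=3, 6-6=0
Collecting distinct values (and noting 0 appears from a-a):
A - A = {-10, -7, -6, -5, -4, -3, -2, -1, 0, 1, 2, 3, 4, 5, 6, 7, 10}
|A - A| = 17

A - A = {-10, -7, -6, -5, -4, -3, -2, -1, 0, 1, 2, 3, 4, 5, 6, 7, 10}


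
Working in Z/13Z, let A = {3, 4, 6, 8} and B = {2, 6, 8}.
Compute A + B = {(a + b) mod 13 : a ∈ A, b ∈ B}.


Work in Z/13Z: reduce every sum a + b modulo 13.
Enumerate all 12 pairs:
a = 3: 3+2=5, 3+6=9, 3+8=11
a = 4: 4+2=6, 4+6=10, 4+8=12
a = 6: 6+2=8, 6+6=12, 6+8=1
a = 8: 8+2=10, 8+6=1, 8+8=3
Distinct residues collected: {1, 3, 5, 6, 8, 9, 10, 11, 12}
|A + B| = 9 (out of 13 total residues).

A + B = {1, 3, 5, 6, 8, 9, 10, 11, 12}


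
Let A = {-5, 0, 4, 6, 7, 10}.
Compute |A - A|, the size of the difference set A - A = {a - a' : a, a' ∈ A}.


A - A = {a - a' : a, a' ∈ A}; |A| = 6.
Bounds: 2|A|-1 ≤ |A - A| ≤ |A|² - |A| + 1, i.e. 11 ≤ |A - A| ≤ 31.
Note: 0 ∈ A - A always (from a - a). The set is symmetric: if d ∈ A - A then -d ∈ A - A.
Enumerate nonzero differences d = a - a' with a > a' (then include -d):
Positive differences: {1, 2, 3, 4, 5, 6, 7, 9, 10, 11, 12, 15}
Full difference set: {0} ∪ (positive diffs) ∪ (negative diffs).
|A - A| = 1 + 2·12 = 25 (matches direct enumeration: 25).

|A - A| = 25


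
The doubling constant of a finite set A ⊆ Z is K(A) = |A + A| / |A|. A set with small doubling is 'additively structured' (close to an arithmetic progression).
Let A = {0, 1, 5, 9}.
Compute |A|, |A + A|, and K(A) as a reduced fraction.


|A| = 4.
Compute A + A by enumerating all 16 pairs.
A + A = {0, 1, 2, 5, 6, 9, 10, 14, 18}, so |A + A| = 9.
K = |A + A| / |A| = 9/4 (already in lowest terms) ≈ 2.2500.
Reference: AP of size 4 gives K = 7/4 ≈ 1.7500; a fully generic set of size 4 gives K ≈ 2.5000.

|A| = 4, |A + A| = 9, K = 9/4.


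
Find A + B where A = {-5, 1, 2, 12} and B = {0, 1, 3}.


A + B = {a + b : a ∈ A, b ∈ B}.
Enumerate all |A|·|B| = 4·3 = 12 pairs (a, b) and collect distinct sums.
a = -5: -5+0=-5, -5+1=-4, -5+3=-2
a = 1: 1+0=1, 1+1=2, 1+3=4
a = 2: 2+0=2, 2+1=3, 2+3=5
a = 12: 12+0=12, 12+1=13, 12+3=15
Collecting distinct sums: A + B = {-5, -4, -2, 1, 2, 3, 4, 5, 12, 13, 15}
|A + B| = 11

A + B = {-5, -4, -2, 1, 2, 3, 4, 5, 12, 13, 15}


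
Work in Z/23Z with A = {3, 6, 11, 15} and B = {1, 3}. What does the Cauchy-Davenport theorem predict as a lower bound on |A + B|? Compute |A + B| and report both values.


Cauchy-Davenport: |A + B| ≥ min(p, |A| + |B| - 1) for A, B nonempty in Z/pZ.
|A| = 4, |B| = 2, p = 23.
CD lower bound = min(23, 4 + 2 - 1) = min(23, 5) = 5.
Compute A + B mod 23 directly:
a = 3: 3+1=4, 3+3=6
a = 6: 6+1=7, 6+3=9
a = 11: 11+1=12, 11+3=14
a = 15: 15+1=16, 15+3=18
A + B = {4, 6, 7, 9, 12, 14, 16, 18}, so |A + B| = 8.
Verify: 8 ≥ 5? Yes ✓.

CD lower bound = 5, actual |A + B| = 8.


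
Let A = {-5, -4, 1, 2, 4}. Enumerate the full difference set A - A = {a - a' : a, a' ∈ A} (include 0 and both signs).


A - A = {a - a' : a, a' ∈ A}.
Compute a - a' for each ordered pair (a, a'):
a = -5: -5--5=0, -5--4=-1, -5-1=-6, -5-2=-7, -5-4=-9
a = -4: -4--5=1, -4--4=0, -4-1=-5, -4-2=-6, -4-4=-8
a = 1: 1--5=6, 1--4=5, 1-1=0, 1-2=-1, 1-4=-3
a = 2: 2--5=7, 2--4=6, 2-1=1, 2-2=0, 2-4=-2
a = 4: 4--5=9, 4--4=8, 4-1=3, 4-2=2, 4-4=0
Collecting distinct values (and noting 0 appears from a-a):
A - A = {-9, -8, -7, -6, -5, -3, -2, -1, 0, 1, 2, 3, 5, 6, 7, 8, 9}
|A - A| = 17

A - A = {-9, -8, -7, -6, -5, -3, -2, -1, 0, 1, 2, 3, 5, 6, 7, 8, 9}


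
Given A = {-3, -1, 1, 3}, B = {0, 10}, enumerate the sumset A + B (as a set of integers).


A + B = {a + b : a ∈ A, b ∈ B}.
Enumerate all |A|·|B| = 4·2 = 8 pairs (a, b) and collect distinct sums.
a = -3: -3+0=-3, -3+10=7
a = -1: -1+0=-1, -1+10=9
a = 1: 1+0=1, 1+10=11
a = 3: 3+0=3, 3+10=13
Collecting distinct sums: A + B = {-3, -1, 1, 3, 7, 9, 11, 13}
|A + B| = 8

A + B = {-3, -1, 1, 3, 7, 9, 11, 13}


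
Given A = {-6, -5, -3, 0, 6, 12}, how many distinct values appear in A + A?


A + A = {a + a' : a, a' ∈ A}; |A| = 6.
General bounds: 2|A| - 1 ≤ |A + A| ≤ |A|(|A|+1)/2, i.e. 11 ≤ |A + A| ≤ 21.
Lower bound 2|A|-1 is attained iff A is an arithmetic progression.
Enumerate sums a + a' for a ≤ a' (symmetric, so this suffices):
a = -6: -6+-6=-12, -6+-5=-11, -6+-3=-9, -6+0=-6, -6+6=0, -6+12=6
a = -5: -5+-5=-10, -5+-3=-8, -5+0=-5, -5+6=1, -5+12=7
a = -3: -3+-3=-6, -3+0=-3, -3+6=3, -3+12=9
a = 0: 0+0=0, 0+6=6, 0+12=12
a = 6: 6+6=12, 6+12=18
a = 12: 12+12=24
Distinct sums: {-12, -11, -10, -9, -8, -6, -5, -3, 0, 1, 3, 6, 7, 9, 12, 18, 24}
|A + A| = 17

|A + A| = 17


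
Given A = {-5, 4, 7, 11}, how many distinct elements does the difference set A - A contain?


A - A = {a - a' : a, a' ∈ A}; |A| = 4.
Bounds: 2|A|-1 ≤ |A - A| ≤ |A|² - |A| + 1, i.e. 7 ≤ |A - A| ≤ 13.
Note: 0 ∈ A - A always (from a - a). The set is symmetric: if d ∈ A - A then -d ∈ A - A.
Enumerate nonzero differences d = a - a' with a > a' (then include -d):
Positive differences: {3, 4, 7, 9, 12, 16}
Full difference set: {0} ∪ (positive diffs) ∪ (negative diffs).
|A - A| = 1 + 2·6 = 13 (matches direct enumeration: 13).

|A - A| = 13


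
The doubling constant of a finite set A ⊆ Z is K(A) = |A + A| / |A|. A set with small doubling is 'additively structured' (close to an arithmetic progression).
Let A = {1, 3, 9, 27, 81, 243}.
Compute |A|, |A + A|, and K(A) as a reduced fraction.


|A| = 6.
Compute A + A by enumerating all 36 pairs.
A + A = {2, 4, 6, 10, 12, 18, 28, 30, 36, 54, 82, 84, 90, 108, 162, 244, 246, 252, 270, 324, 486}, so |A + A| = 21.
K = |A + A| / |A| = 21/6 = 7/2 ≈ 3.5000.
Reference: AP of size 6 gives K = 11/6 ≈ 1.8333; a fully generic set of size 6 gives K ≈ 3.5000.

|A| = 6, |A + A| = 21, K = 21/6 = 7/2.


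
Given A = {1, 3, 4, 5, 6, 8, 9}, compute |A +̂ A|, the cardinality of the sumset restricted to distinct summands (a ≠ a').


Restricted sumset: A +̂ A = {a + a' : a ∈ A, a' ∈ A, a ≠ a'}.
Equivalently, take A + A and drop any sum 2a that is achievable ONLY as a + a for a ∈ A (i.e. sums representable only with equal summands).
Enumerate pairs (a, a') with a < a' (symmetric, so each unordered pair gives one sum; this covers all a ≠ a'):
  1 + 3 = 4
  1 + 4 = 5
  1 + 5 = 6
  1 + 6 = 7
  1 + 8 = 9
  1 + 9 = 10
  3 + 4 = 7
  3 + 5 = 8
  3 + 6 = 9
  3 + 8 = 11
  3 + 9 = 12
  4 + 5 = 9
  4 + 6 = 10
  4 + 8 = 12
  4 + 9 = 13
  5 + 6 = 11
  5 + 8 = 13
  5 + 9 = 14
  6 + 8 = 14
  6 + 9 = 15
  8 + 9 = 17
Collected distinct sums: {4, 5, 6, 7, 8, 9, 10, 11, 12, 13, 14, 15, 17}
|A +̂ A| = 13
(Reference bound: |A +̂ A| ≥ 2|A| - 3 for |A| ≥ 2, with |A| = 7 giving ≥ 11.)

|A +̂ A| = 13


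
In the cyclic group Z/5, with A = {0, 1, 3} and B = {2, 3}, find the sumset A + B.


Work in Z/5Z: reduce every sum a + b modulo 5.
Enumerate all 6 pairs:
a = 0: 0+2=2, 0+3=3
a = 1: 1+2=3, 1+3=4
a = 3: 3+2=0, 3+3=1
Distinct residues collected: {0, 1, 2, 3, 4}
|A + B| = 5 (out of 5 total residues).

A + B = {0, 1, 2, 3, 4}


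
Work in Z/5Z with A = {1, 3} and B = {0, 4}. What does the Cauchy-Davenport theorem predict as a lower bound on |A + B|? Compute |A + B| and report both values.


Cauchy-Davenport: |A + B| ≥ min(p, |A| + |B| - 1) for A, B nonempty in Z/pZ.
|A| = 2, |B| = 2, p = 5.
CD lower bound = min(5, 2 + 2 - 1) = min(5, 3) = 3.
Compute A + B mod 5 directly:
a = 1: 1+0=1, 1+4=0
a = 3: 3+0=3, 3+4=2
A + B = {0, 1, 2, 3}, so |A + B| = 4.
Verify: 4 ≥ 3? Yes ✓.

CD lower bound = 3, actual |A + B| = 4.


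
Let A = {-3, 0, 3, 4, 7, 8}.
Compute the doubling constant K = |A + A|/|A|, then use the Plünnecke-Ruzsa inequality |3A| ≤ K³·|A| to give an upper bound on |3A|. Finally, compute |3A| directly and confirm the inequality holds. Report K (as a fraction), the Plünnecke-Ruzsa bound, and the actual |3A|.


|A| = 6.
Step 1: Compute A + A by enumerating all 36 pairs.
A + A = {-6, -3, 0, 1, 3, 4, 5, 6, 7, 8, 10, 11, 12, 14, 15, 16}, so |A + A| = 16.
Step 2: Doubling constant K = |A + A|/|A| = 16/6 = 16/6 ≈ 2.6667.
Step 3: Plünnecke-Ruzsa gives |3A| ≤ K³·|A| = (2.6667)³ · 6 ≈ 113.7778.
Step 4: Compute 3A = A + A + A directly by enumerating all triples (a,b,c) ∈ A³; |3A| = 29.
Step 5: Check 29 ≤ 113.7778? Yes ✓.

K = 16/6, Plünnecke-Ruzsa bound K³|A| ≈ 113.7778, |3A| = 29, inequality holds.


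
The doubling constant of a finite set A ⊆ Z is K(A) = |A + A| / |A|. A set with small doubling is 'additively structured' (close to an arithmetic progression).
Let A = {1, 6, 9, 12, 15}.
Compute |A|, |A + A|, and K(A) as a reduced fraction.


|A| = 5.
Compute A + A by enumerating all 25 pairs.
A + A = {2, 7, 10, 12, 13, 15, 16, 18, 21, 24, 27, 30}, so |A + A| = 12.
K = |A + A| / |A| = 12/5 (already in lowest terms) ≈ 2.4000.
Reference: AP of size 5 gives K = 9/5 ≈ 1.8000; a fully generic set of size 5 gives K ≈ 3.0000.

|A| = 5, |A + A| = 12, K = 12/5.


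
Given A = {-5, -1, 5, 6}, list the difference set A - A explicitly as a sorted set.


A - A = {a - a' : a, a' ∈ A}.
Compute a - a' for each ordered pair (a, a'):
a = -5: -5--5=0, -5--1=-4, -5-5=-10, -5-6=-11
a = -1: -1--5=4, -1--1=0, -1-5=-6, -1-6=-7
a = 5: 5--5=10, 5--1=6, 5-5=0, 5-6=-1
a = 6: 6--5=11, 6--1=7, 6-5=1, 6-6=0
Collecting distinct values (and noting 0 appears from a-a):
A - A = {-11, -10, -7, -6, -4, -1, 0, 1, 4, 6, 7, 10, 11}
|A - A| = 13

A - A = {-11, -10, -7, -6, -4, -1, 0, 1, 4, 6, 7, 10, 11}


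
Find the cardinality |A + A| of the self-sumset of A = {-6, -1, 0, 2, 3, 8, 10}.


A + A = {a + a' : a, a' ∈ A}; |A| = 7.
General bounds: 2|A| - 1 ≤ |A + A| ≤ |A|(|A|+1)/2, i.e. 13 ≤ |A + A| ≤ 28.
Lower bound 2|A|-1 is attained iff A is an arithmetic progression.
Enumerate sums a + a' for a ≤ a' (symmetric, so this suffices):
a = -6: -6+-6=-12, -6+-1=-7, -6+0=-6, -6+2=-4, -6+3=-3, -6+8=2, -6+10=4
a = -1: -1+-1=-2, -1+0=-1, -1+2=1, -1+3=2, -1+8=7, -1+10=9
a = 0: 0+0=0, 0+2=2, 0+3=3, 0+8=8, 0+10=10
a = 2: 2+2=4, 2+3=5, 2+8=10, 2+10=12
a = 3: 3+3=6, 3+8=11, 3+10=13
a = 8: 8+8=16, 8+10=18
a = 10: 10+10=20
Distinct sums: {-12, -7, -6, -4, -3, -2, -1, 0, 1, 2, 3, 4, 5, 6, 7, 8, 9, 10, 11, 12, 13, 16, 18, 20}
|A + A| = 24

|A + A| = 24


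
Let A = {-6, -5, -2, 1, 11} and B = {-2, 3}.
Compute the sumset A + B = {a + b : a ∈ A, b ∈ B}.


A + B = {a + b : a ∈ A, b ∈ B}.
Enumerate all |A|·|B| = 5·2 = 10 pairs (a, b) and collect distinct sums.
a = -6: -6+-2=-8, -6+3=-3
a = -5: -5+-2=-7, -5+3=-2
a = -2: -2+-2=-4, -2+3=1
a = 1: 1+-2=-1, 1+3=4
a = 11: 11+-2=9, 11+3=14
Collecting distinct sums: A + B = {-8, -7, -4, -3, -2, -1, 1, 4, 9, 14}
|A + B| = 10

A + B = {-8, -7, -4, -3, -2, -1, 1, 4, 9, 14}


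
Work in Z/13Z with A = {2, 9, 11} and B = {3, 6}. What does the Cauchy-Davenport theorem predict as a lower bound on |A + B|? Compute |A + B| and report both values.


Cauchy-Davenport: |A + B| ≥ min(p, |A| + |B| - 1) for A, B nonempty in Z/pZ.
|A| = 3, |B| = 2, p = 13.
CD lower bound = min(13, 3 + 2 - 1) = min(13, 4) = 4.
Compute A + B mod 13 directly:
a = 2: 2+3=5, 2+6=8
a = 9: 9+3=12, 9+6=2
a = 11: 11+3=1, 11+6=4
A + B = {1, 2, 4, 5, 8, 12}, so |A + B| = 6.
Verify: 6 ≥ 4? Yes ✓.

CD lower bound = 4, actual |A + B| = 6.


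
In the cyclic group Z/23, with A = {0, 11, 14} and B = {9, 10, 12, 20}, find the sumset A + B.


Work in Z/23Z: reduce every sum a + b modulo 23.
Enumerate all 12 pairs:
a = 0: 0+9=9, 0+10=10, 0+12=12, 0+20=20
a = 11: 11+9=20, 11+10=21, 11+12=0, 11+20=8
a = 14: 14+9=0, 14+10=1, 14+12=3, 14+20=11
Distinct residues collected: {0, 1, 3, 8, 9, 10, 11, 12, 20, 21}
|A + B| = 10 (out of 23 total residues).

A + B = {0, 1, 3, 8, 9, 10, 11, 12, 20, 21}


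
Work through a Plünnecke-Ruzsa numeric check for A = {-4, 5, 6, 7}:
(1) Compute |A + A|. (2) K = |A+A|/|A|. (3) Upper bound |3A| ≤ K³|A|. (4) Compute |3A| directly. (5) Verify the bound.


|A| = 4.
Step 1: Compute A + A by enumerating all 16 pairs.
A + A = {-8, 1, 2, 3, 10, 11, 12, 13, 14}, so |A + A| = 9.
Step 2: Doubling constant K = |A + A|/|A| = 9/4 = 9/4 ≈ 2.2500.
Step 3: Plünnecke-Ruzsa gives |3A| ≤ K³·|A| = (2.2500)³ · 4 ≈ 45.5625.
Step 4: Compute 3A = A + A + A directly by enumerating all triples (a,b,c) ∈ A³; |3A| = 16.
Step 5: Check 16 ≤ 45.5625? Yes ✓.

K = 9/4, Plünnecke-Ruzsa bound K³|A| ≈ 45.5625, |3A| = 16, inequality holds.


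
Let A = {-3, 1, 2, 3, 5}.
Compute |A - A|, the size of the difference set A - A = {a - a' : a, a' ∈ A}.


A - A = {a - a' : a, a' ∈ A}; |A| = 5.
Bounds: 2|A|-1 ≤ |A - A| ≤ |A|² - |A| + 1, i.e. 9 ≤ |A - A| ≤ 21.
Note: 0 ∈ A - A always (from a - a). The set is symmetric: if d ∈ A - A then -d ∈ A - A.
Enumerate nonzero differences d = a - a' with a > a' (then include -d):
Positive differences: {1, 2, 3, 4, 5, 6, 8}
Full difference set: {0} ∪ (positive diffs) ∪ (negative diffs).
|A - A| = 1 + 2·7 = 15 (matches direct enumeration: 15).

|A - A| = 15


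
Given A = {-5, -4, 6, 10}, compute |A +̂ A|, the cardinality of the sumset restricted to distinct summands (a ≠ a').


Restricted sumset: A +̂ A = {a + a' : a ∈ A, a' ∈ A, a ≠ a'}.
Equivalently, take A + A and drop any sum 2a that is achievable ONLY as a + a for a ∈ A (i.e. sums representable only with equal summands).
Enumerate pairs (a, a') with a < a' (symmetric, so each unordered pair gives one sum; this covers all a ≠ a'):
  -5 + -4 = -9
  -5 + 6 = 1
  -5 + 10 = 5
  -4 + 6 = 2
  -4 + 10 = 6
  6 + 10 = 16
Collected distinct sums: {-9, 1, 2, 5, 6, 16}
|A +̂ A| = 6
(Reference bound: |A +̂ A| ≥ 2|A| - 3 for |A| ≥ 2, with |A| = 4 giving ≥ 5.)

|A +̂ A| = 6


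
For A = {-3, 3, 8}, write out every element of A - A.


A - A = {a - a' : a, a' ∈ A}.
Compute a - a' for each ordered pair (a, a'):
a = -3: -3--3=0, -3-3=-6, -3-8=-11
a = 3: 3--3=6, 3-3=0, 3-8=-5
a = 8: 8--3=11, 8-3=5, 8-8=0
Collecting distinct values (and noting 0 appears from a-a):
A - A = {-11, -6, -5, 0, 5, 6, 11}
|A - A| = 7

A - A = {-11, -6, -5, 0, 5, 6, 11}


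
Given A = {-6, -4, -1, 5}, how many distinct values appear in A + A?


A + A = {a + a' : a, a' ∈ A}; |A| = 4.
General bounds: 2|A| - 1 ≤ |A + A| ≤ |A|(|A|+1)/2, i.e. 7 ≤ |A + A| ≤ 10.
Lower bound 2|A|-1 is attained iff A is an arithmetic progression.
Enumerate sums a + a' for a ≤ a' (symmetric, so this suffices):
a = -6: -6+-6=-12, -6+-4=-10, -6+-1=-7, -6+5=-1
a = -4: -4+-4=-8, -4+-1=-5, -4+5=1
a = -1: -1+-1=-2, -1+5=4
a = 5: 5+5=10
Distinct sums: {-12, -10, -8, -7, -5, -2, -1, 1, 4, 10}
|A + A| = 10

|A + A| = 10


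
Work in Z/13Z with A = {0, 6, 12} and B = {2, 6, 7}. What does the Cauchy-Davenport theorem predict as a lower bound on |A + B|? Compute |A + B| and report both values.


Cauchy-Davenport: |A + B| ≥ min(p, |A| + |B| - 1) for A, B nonempty in Z/pZ.
|A| = 3, |B| = 3, p = 13.
CD lower bound = min(13, 3 + 3 - 1) = min(13, 5) = 5.
Compute A + B mod 13 directly:
a = 0: 0+2=2, 0+6=6, 0+7=7
a = 6: 6+2=8, 6+6=12, 6+7=0
a = 12: 12+2=1, 12+6=5, 12+7=6
A + B = {0, 1, 2, 5, 6, 7, 8, 12}, so |A + B| = 8.
Verify: 8 ≥ 5? Yes ✓.

CD lower bound = 5, actual |A + B| = 8.


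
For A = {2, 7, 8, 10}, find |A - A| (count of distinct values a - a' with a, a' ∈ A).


A - A = {a - a' : a, a' ∈ A}; |A| = 4.
Bounds: 2|A|-1 ≤ |A - A| ≤ |A|² - |A| + 1, i.e. 7 ≤ |A - A| ≤ 13.
Note: 0 ∈ A - A always (from a - a). The set is symmetric: if d ∈ A - A then -d ∈ A - A.
Enumerate nonzero differences d = a - a' with a > a' (then include -d):
Positive differences: {1, 2, 3, 5, 6, 8}
Full difference set: {0} ∪ (positive diffs) ∪ (negative diffs).
|A - A| = 1 + 2·6 = 13 (matches direct enumeration: 13).

|A - A| = 13


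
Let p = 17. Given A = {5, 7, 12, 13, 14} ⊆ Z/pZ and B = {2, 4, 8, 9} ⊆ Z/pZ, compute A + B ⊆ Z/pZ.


Work in Z/17Z: reduce every sum a + b modulo 17.
Enumerate all 20 pairs:
a = 5: 5+2=7, 5+4=9, 5+8=13, 5+9=14
a = 7: 7+2=9, 7+4=11, 7+8=15, 7+9=16
a = 12: 12+2=14, 12+4=16, 12+8=3, 12+9=4
a = 13: 13+2=15, 13+4=0, 13+8=4, 13+9=5
a = 14: 14+2=16, 14+4=1, 14+8=5, 14+9=6
Distinct residues collected: {0, 1, 3, 4, 5, 6, 7, 9, 11, 13, 14, 15, 16}
|A + B| = 13 (out of 17 total residues).

A + B = {0, 1, 3, 4, 5, 6, 7, 9, 11, 13, 14, 15, 16}


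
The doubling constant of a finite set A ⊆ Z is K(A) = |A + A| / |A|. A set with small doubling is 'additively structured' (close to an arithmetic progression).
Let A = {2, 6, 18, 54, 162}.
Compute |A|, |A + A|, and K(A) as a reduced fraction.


|A| = 5.
Compute A + A by enumerating all 25 pairs.
A + A = {4, 8, 12, 20, 24, 36, 56, 60, 72, 108, 164, 168, 180, 216, 324}, so |A + A| = 15.
K = |A + A| / |A| = 15/5 = 3/1 ≈ 3.0000.
Reference: AP of size 5 gives K = 9/5 ≈ 1.8000; a fully generic set of size 5 gives K ≈ 3.0000.

|A| = 5, |A + A| = 15, K = 15/5 = 3/1.


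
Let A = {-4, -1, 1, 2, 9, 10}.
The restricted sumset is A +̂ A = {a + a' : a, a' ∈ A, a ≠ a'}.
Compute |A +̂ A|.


Restricted sumset: A +̂ A = {a + a' : a ∈ A, a' ∈ A, a ≠ a'}.
Equivalently, take A + A and drop any sum 2a that is achievable ONLY as a + a for a ∈ A (i.e. sums representable only with equal summands).
Enumerate pairs (a, a') with a < a' (symmetric, so each unordered pair gives one sum; this covers all a ≠ a'):
  -4 + -1 = -5
  -4 + 1 = -3
  -4 + 2 = -2
  -4 + 9 = 5
  -4 + 10 = 6
  -1 + 1 = 0
  -1 + 2 = 1
  -1 + 9 = 8
  -1 + 10 = 9
  1 + 2 = 3
  1 + 9 = 10
  1 + 10 = 11
  2 + 9 = 11
  2 + 10 = 12
  9 + 10 = 19
Collected distinct sums: {-5, -3, -2, 0, 1, 3, 5, 6, 8, 9, 10, 11, 12, 19}
|A +̂ A| = 14
(Reference bound: |A +̂ A| ≥ 2|A| - 3 for |A| ≥ 2, with |A| = 6 giving ≥ 9.)

|A +̂ A| = 14


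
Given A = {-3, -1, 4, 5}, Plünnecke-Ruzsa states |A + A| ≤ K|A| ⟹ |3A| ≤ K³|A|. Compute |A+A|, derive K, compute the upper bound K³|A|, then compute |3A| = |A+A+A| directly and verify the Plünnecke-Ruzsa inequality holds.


|A| = 4.
Step 1: Compute A + A by enumerating all 16 pairs.
A + A = {-6, -4, -2, 1, 2, 3, 4, 8, 9, 10}, so |A + A| = 10.
Step 2: Doubling constant K = |A + A|/|A| = 10/4 = 10/4 ≈ 2.5000.
Step 3: Plünnecke-Ruzsa gives |3A| ≤ K³·|A| = (2.5000)³ · 4 ≈ 62.5000.
Step 4: Compute 3A = A + A + A directly by enumerating all triples (a,b,c) ∈ A³; |3A| = 19.
Step 5: Check 19 ≤ 62.5000? Yes ✓.

K = 10/4, Plünnecke-Ruzsa bound K³|A| ≈ 62.5000, |3A| = 19, inequality holds.


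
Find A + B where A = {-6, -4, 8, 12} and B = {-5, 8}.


A + B = {a + b : a ∈ A, b ∈ B}.
Enumerate all |A|·|B| = 4·2 = 8 pairs (a, b) and collect distinct sums.
a = -6: -6+-5=-11, -6+8=2
a = -4: -4+-5=-9, -4+8=4
a = 8: 8+-5=3, 8+8=16
a = 12: 12+-5=7, 12+8=20
Collecting distinct sums: A + B = {-11, -9, 2, 3, 4, 7, 16, 20}
|A + B| = 8

A + B = {-11, -9, 2, 3, 4, 7, 16, 20}


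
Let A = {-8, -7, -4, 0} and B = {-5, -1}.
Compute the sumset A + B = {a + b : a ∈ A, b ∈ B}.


A + B = {a + b : a ∈ A, b ∈ B}.
Enumerate all |A|·|B| = 4·2 = 8 pairs (a, b) and collect distinct sums.
a = -8: -8+-5=-13, -8+-1=-9
a = -7: -7+-5=-12, -7+-1=-8
a = -4: -4+-5=-9, -4+-1=-5
a = 0: 0+-5=-5, 0+-1=-1
Collecting distinct sums: A + B = {-13, -12, -9, -8, -5, -1}
|A + B| = 6

A + B = {-13, -12, -9, -8, -5, -1}


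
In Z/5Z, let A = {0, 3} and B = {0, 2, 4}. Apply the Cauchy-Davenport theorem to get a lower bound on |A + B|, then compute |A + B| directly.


Cauchy-Davenport: |A + B| ≥ min(p, |A| + |B| - 1) for A, B nonempty in Z/pZ.
|A| = 2, |B| = 3, p = 5.
CD lower bound = min(5, 2 + 3 - 1) = min(5, 4) = 4.
Compute A + B mod 5 directly:
a = 0: 0+0=0, 0+2=2, 0+4=4
a = 3: 3+0=3, 3+2=0, 3+4=2
A + B = {0, 2, 3, 4}, so |A + B| = 4.
Verify: 4 ≥ 4? Yes ✓.

CD lower bound = 4, actual |A + B| = 4.


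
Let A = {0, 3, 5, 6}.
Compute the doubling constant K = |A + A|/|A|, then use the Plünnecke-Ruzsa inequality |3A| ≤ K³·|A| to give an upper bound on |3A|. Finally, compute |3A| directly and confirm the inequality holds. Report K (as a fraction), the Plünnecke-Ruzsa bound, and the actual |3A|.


|A| = 4.
Step 1: Compute A + A by enumerating all 16 pairs.
A + A = {0, 3, 5, 6, 8, 9, 10, 11, 12}, so |A + A| = 9.
Step 2: Doubling constant K = |A + A|/|A| = 9/4 = 9/4 ≈ 2.2500.
Step 3: Plünnecke-Ruzsa gives |3A| ≤ K³·|A| = (2.2500)³ · 4 ≈ 45.5625.
Step 4: Compute 3A = A + A + A directly by enumerating all triples (a,b,c) ∈ A³; |3A| = 15.
Step 5: Check 15 ≤ 45.5625? Yes ✓.

K = 9/4, Plünnecke-Ruzsa bound K³|A| ≈ 45.5625, |3A| = 15, inequality holds.


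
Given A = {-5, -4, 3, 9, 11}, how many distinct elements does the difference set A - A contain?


A - A = {a - a' : a, a' ∈ A}; |A| = 5.
Bounds: 2|A|-1 ≤ |A - A| ≤ |A|² - |A| + 1, i.e. 9 ≤ |A - A| ≤ 21.
Note: 0 ∈ A - A always (from a - a). The set is symmetric: if d ∈ A - A then -d ∈ A - A.
Enumerate nonzero differences d = a - a' with a > a' (then include -d):
Positive differences: {1, 2, 6, 7, 8, 13, 14, 15, 16}
Full difference set: {0} ∪ (positive diffs) ∪ (negative diffs).
|A - A| = 1 + 2·9 = 19 (matches direct enumeration: 19).

|A - A| = 19


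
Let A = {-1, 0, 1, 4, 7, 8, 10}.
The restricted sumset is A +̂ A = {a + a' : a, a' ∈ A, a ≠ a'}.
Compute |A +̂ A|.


Restricted sumset: A +̂ A = {a + a' : a ∈ A, a' ∈ A, a ≠ a'}.
Equivalently, take A + A and drop any sum 2a that is achievable ONLY as a + a for a ∈ A (i.e. sums representable only with equal summands).
Enumerate pairs (a, a') with a < a' (symmetric, so each unordered pair gives one sum; this covers all a ≠ a'):
  -1 + 0 = -1
  -1 + 1 = 0
  -1 + 4 = 3
  -1 + 7 = 6
  -1 + 8 = 7
  -1 + 10 = 9
  0 + 1 = 1
  0 + 4 = 4
  0 + 7 = 7
  0 + 8 = 8
  0 + 10 = 10
  1 + 4 = 5
  1 + 7 = 8
  1 + 8 = 9
  1 + 10 = 11
  4 + 7 = 11
  4 + 8 = 12
  4 + 10 = 14
  7 + 8 = 15
  7 + 10 = 17
  8 + 10 = 18
Collected distinct sums: {-1, 0, 1, 3, 4, 5, 6, 7, 8, 9, 10, 11, 12, 14, 15, 17, 18}
|A +̂ A| = 17
(Reference bound: |A +̂ A| ≥ 2|A| - 3 for |A| ≥ 2, with |A| = 7 giving ≥ 11.)

|A +̂ A| = 17


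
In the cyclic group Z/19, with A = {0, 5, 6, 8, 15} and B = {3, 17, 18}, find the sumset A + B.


Work in Z/19Z: reduce every sum a + b modulo 19.
Enumerate all 15 pairs:
a = 0: 0+3=3, 0+17=17, 0+18=18
a = 5: 5+3=8, 5+17=3, 5+18=4
a = 6: 6+3=9, 6+17=4, 6+18=5
a = 8: 8+3=11, 8+17=6, 8+18=7
a = 15: 15+3=18, 15+17=13, 15+18=14
Distinct residues collected: {3, 4, 5, 6, 7, 8, 9, 11, 13, 14, 17, 18}
|A + B| = 12 (out of 19 total residues).

A + B = {3, 4, 5, 6, 7, 8, 9, 11, 13, 14, 17, 18}


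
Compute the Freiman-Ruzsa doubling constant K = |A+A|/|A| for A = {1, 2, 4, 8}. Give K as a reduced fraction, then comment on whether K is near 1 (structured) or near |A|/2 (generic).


|A| = 4.
Compute A + A by enumerating all 16 pairs.
A + A = {2, 3, 4, 5, 6, 8, 9, 10, 12, 16}, so |A + A| = 10.
K = |A + A| / |A| = 10/4 = 5/2 ≈ 2.5000.
Reference: AP of size 4 gives K = 7/4 ≈ 1.7500; a fully generic set of size 4 gives K ≈ 2.5000.

|A| = 4, |A + A| = 10, K = 10/4 = 5/2.


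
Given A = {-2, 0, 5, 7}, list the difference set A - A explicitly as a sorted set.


A - A = {a - a' : a, a' ∈ A}.
Compute a - a' for each ordered pair (a, a'):
a = -2: -2--2=0, -2-0=-2, -2-5=-7, -2-7=-9
a = 0: 0--2=2, 0-0=0, 0-5=-5, 0-7=-7
a = 5: 5--2=7, 5-0=5, 5-5=0, 5-7=-2
a = 7: 7--2=9, 7-0=7, 7-5=2, 7-7=0
Collecting distinct values (and noting 0 appears from a-a):
A - A = {-9, -7, -5, -2, 0, 2, 5, 7, 9}
|A - A| = 9

A - A = {-9, -7, -5, -2, 0, 2, 5, 7, 9}


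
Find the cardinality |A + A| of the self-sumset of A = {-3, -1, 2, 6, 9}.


A + A = {a + a' : a, a' ∈ A}; |A| = 5.
General bounds: 2|A| - 1 ≤ |A + A| ≤ |A|(|A|+1)/2, i.e. 9 ≤ |A + A| ≤ 15.
Lower bound 2|A|-1 is attained iff A is an arithmetic progression.
Enumerate sums a + a' for a ≤ a' (symmetric, so this suffices):
a = -3: -3+-3=-6, -3+-1=-4, -3+2=-1, -3+6=3, -3+9=6
a = -1: -1+-1=-2, -1+2=1, -1+6=5, -1+9=8
a = 2: 2+2=4, 2+6=8, 2+9=11
a = 6: 6+6=12, 6+9=15
a = 9: 9+9=18
Distinct sums: {-6, -4, -2, -1, 1, 3, 4, 5, 6, 8, 11, 12, 15, 18}
|A + A| = 14

|A + A| = 14


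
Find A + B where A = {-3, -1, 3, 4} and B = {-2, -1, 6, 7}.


A + B = {a + b : a ∈ A, b ∈ B}.
Enumerate all |A|·|B| = 4·4 = 16 pairs (a, b) and collect distinct sums.
a = -3: -3+-2=-5, -3+-1=-4, -3+6=3, -3+7=4
a = -1: -1+-2=-3, -1+-1=-2, -1+6=5, -1+7=6
a = 3: 3+-2=1, 3+-1=2, 3+6=9, 3+7=10
a = 4: 4+-2=2, 4+-1=3, 4+6=10, 4+7=11
Collecting distinct sums: A + B = {-5, -4, -3, -2, 1, 2, 3, 4, 5, 6, 9, 10, 11}
|A + B| = 13

A + B = {-5, -4, -3, -2, 1, 2, 3, 4, 5, 6, 9, 10, 11}


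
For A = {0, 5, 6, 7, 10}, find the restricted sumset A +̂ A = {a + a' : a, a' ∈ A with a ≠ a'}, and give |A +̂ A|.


Restricted sumset: A +̂ A = {a + a' : a ∈ A, a' ∈ A, a ≠ a'}.
Equivalently, take A + A and drop any sum 2a that is achievable ONLY as a + a for a ∈ A (i.e. sums representable only with equal summands).
Enumerate pairs (a, a') with a < a' (symmetric, so each unordered pair gives one sum; this covers all a ≠ a'):
  0 + 5 = 5
  0 + 6 = 6
  0 + 7 = 7
  0 + 10 = 10
  5 + 6 = 11
  5 + 7 = 12
  5 + 10 = 15
  6 + 7 = 13
  6 + 10 = 16
  7 + 10 = 17
Collected distinct sums: {5, 6, 7, 10, 11, 12, 13, 15, 16, 17}
|A +̂ A| = 10
(Reference bound: |A +̂ A| ≥ 2|A| - 3 for |A| ≥ 2, with |A| = 5 giving ≥ 7.)

|A +̂ A| = 10


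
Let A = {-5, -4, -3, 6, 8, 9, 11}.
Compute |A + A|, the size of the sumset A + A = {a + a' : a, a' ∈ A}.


A + A = {a + a' : a, a' ∈ A}; |A| = 7.
General bounds: 2|A| - 1 ≤ |A + A| ≤ |A|(|A|+1)/2, i.e. 13 ≤ |A + A| ≤ 28.
Lower bound 2|A|-1 is attained iff A is an arithmetic progression.
Enumerate sums a + a' for a ≤ a' (symmetric, so this suffices):
a = -5: -5+-5=-10, -5+-4=-9, -5+-3=-8, -5+6=1, -5+8=3, -5+9=4, -5+11=6
a = -4: -4+-4=-8, -4+-3=-7, -4+6=2, -4+8=4, -4+9=5, -4+11=7
a = -3: -3+-3=-6, -3+6=3, -3+8=5, -3+9=6, -3+11=8
a = 6: 6+6=12, 6+8=14, 6+9=15, 6+11=17
a = 8: 8+8=16, 8+9=17, 8+11=19
a = 9: 9+9=18, 9+11=20
a = 11: 11+11=22
Distinct sums: {-10, -9, -8, -7, -6, 1, 2, 3, 4, 5, 6, 7, 8, 12, 14, 15, 16, 17, 18, 19, 20, 22}
|A + A| = 22

|A + A| = 22


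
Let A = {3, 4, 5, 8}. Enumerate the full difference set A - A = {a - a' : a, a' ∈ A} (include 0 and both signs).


A - A = {a - a' : a, a' ∈ A}.
Compute a - a' for each ordered pair (a, a'):
a = 3: 3-3=0, 3-4=-1, 3-5=-2, 3-8=-5
a = 4: 4-3=1, 4-4=0, 4-5=-1, 4-8=-4
a = 5: 5-3=2, 5-4=1, 5-5=0, 5-8=-3
a = 8: 8-3=5, 8-4=4, 8-5=3, 8-8=0
Collecting distinct values (and noting 0 appears from a-a):
A - A = {-5, -4, -3, -2, -1, 0, 1, 2, 3, 4, 5}
|A - A| = 11

A - A = {-5, -4, -3, -2, -1, 0, 1, 2, 3, 4, 5}


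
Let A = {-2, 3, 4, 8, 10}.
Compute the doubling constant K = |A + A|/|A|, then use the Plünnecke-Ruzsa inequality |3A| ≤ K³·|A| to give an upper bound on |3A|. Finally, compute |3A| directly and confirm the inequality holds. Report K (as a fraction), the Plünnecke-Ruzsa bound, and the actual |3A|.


|A| = 5.
Step 1: Compute A + A by enumerating all 25 pairs.
A + A = {-4, 1, 2, 6, 7, 8, 11, 12, 13, 14, 16, 18, 20}, so |A + A| = 13.
Step 2: Doubling constant K = |A + A|/|A| = 13/5 = 13/5 ≈ 2.6000.
Step 3: Plünnecke-Ruzsa gives |3A| ≤ K³·|A| = (2.6000)³ · 5 ≈ 87.8800.
Step 4: Compute 3A = A + A + A directly by enumerating all triples (a,b,c) ∈ A³; |3A| = 24.
Step 5: Check 24 ≤ 87.8800? Yes ✓.

K = 13/5, Plünnecke-Ruzsa bound K³|A| ≈ 87.8800, |3A| = 24, inequality holds.


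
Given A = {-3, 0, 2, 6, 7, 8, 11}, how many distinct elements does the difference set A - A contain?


A - A = {a - a' : a, a' ∈ A}; |A| = 7.
Bounds: 2|A|-1 ≤ |A - A| ≤ |A|² - |A| + 1, i.e. 13 ≤ |A - A| ≤ 43.
Note: 0 ∈ A - A always (from a - a). The set is symmetric: if d ∈ A - A then -d ∈ A - A.
Enumerate nonzero differences d = a - a' with a > a' (then include -d):
Positive differences: {1, 2, 3, 4, 5, 6, 7, 8, 9, 10, 11, 14}
Full difference set: {0} ∪ (positive diffs) ∪ (negative diffs).
|A - A| = 1 + 2·12 = 25 (matches direct enumeration: 25).

|A - A| = 25


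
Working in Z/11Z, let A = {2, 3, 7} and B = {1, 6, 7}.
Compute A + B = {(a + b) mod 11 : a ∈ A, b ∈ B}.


Work in Z/11Z: reduce every sum a + b modulo 11.
Enumerate all 9 pairs:
a = 2: 2+1=3, 2+6=8, 2+7=9
a = 3: 3+1=4, 3+6=9, 3+7=10
a = 7: 7+1=8, 7+6=2, 7+7=3
Distinct residues collected: {2, 3, 4, 8, 9, 10}
|A + B| = 6 (out of 11 total residues).

A + B = {2, 3, 4, 8, 9, 10}


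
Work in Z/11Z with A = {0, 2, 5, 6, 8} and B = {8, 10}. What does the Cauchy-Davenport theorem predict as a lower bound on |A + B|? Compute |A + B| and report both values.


Cauchy-Davenport: |A + B| ≥ min(p, |A| + |B| - 1) for A, B nonempty in Z/pZ.
|A| = 5, |B| = 2, p = 11.
CD lower bound = min(11, 5 + 2 - 1) = min(11, 6) = 6.
Compute A + B mod 11 directly:
a = 0: 0+8=8, 0+10=10
a = 2: 2+8=10, 2+10=1
a = 5: 5+8=2, 5+10=4
a = 6: 6+8=3, 6+10=5
a = 8: 8+8=5, 8+10=7
A + B = {1, 2, 3, 4, 5, 7, 8, 10}, so |A + B| = 8.
Verify: 8 ≥ 6? Yes ✓.

CD lower bound = 6, actual |A + B| = 8.


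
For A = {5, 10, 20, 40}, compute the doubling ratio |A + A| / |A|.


|A| = 4.
Compute A + A by enumerating all 16 pairs.
A + A = {10, 15, 20, 25, 30, 40, 45, 50, 60, 80}, so |A + A| = 10.
K = |A + A| / |A| = 10/4 = 5/2 ≈ 2.5000.
Reference: AP of size 4 gives K = 7/4 ≈ 1.7500; a fully generic set of size 4 gives K ≈ 2.5000.

|A| = 4, |A + A| = 10, K = 10/4 = 5/2.


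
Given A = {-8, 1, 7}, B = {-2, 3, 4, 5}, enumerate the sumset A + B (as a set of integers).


A + B = {a + b : a ∈ A, b ∈ B}.
Enumerate all |A|·|B| = 3·4 = 12 pairs (a, b) and collect distinct sums.
a = -8: -8+-2=-10, -8+3=-5, -8+4=-4, -8+5=-3
a = 1: 1+-2=-1, 1+3=4, 1+4=5, 1+5=6
a = 7: 7+-2=5, 7+3=10, 7+4=11, 7+5=12
Collecting distinct sums: A + B = {-10, -5, -4, -3, -1, 4, 5, 6, 10, 11, 12}
|A + B| = 11

A + B = {-10, -5, -4, -3, -1, 4, 5, 6, 10, 11, 12}


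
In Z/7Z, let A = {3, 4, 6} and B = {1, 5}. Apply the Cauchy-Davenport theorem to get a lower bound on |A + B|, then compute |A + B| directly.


Cauchy-Davenport: |A + B| ≥ min(p, |A| + |B| - 1) for A, B nonempty in Z/pZ.
|A| = 3, |B| = 2, p = 7.
CD lower bound = min(7, 3 + 2 - 1) = min(7, 4) = 4.
Compute A + B mod 7 directly:
a = 3: 3+1=4, 3+5=1
a = 4: 4+1=5, 4+5=2
a = 6: 6+1=0, 6+5=4
A + B = {0, 1, 2, 4, 5}, so |A + B| = 5.
Verify: 5 ≥ 4? Yes ✓.

CD lower bound = 4, actual |A + B| = 5.


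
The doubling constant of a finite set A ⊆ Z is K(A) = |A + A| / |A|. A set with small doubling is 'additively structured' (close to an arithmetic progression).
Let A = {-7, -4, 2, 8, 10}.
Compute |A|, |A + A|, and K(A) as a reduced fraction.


|A| = 5.
Compute A + A by enumerating all 25 pairs.
A + A = {-14, -11, -8, -5, -2, 1, 3, 4, 6, 10, 12, 16, 18, 20}, so |A + A| = 14.
K = |A + A| / |A| = 14/5 (already in lowest terms) ≈ 2.8000.
Reference: AP of size 5 gives K = 9/5 ≈ 1.8000; a fully generic set of size 5 gives K ≈ 3.0000.

|A| = 5, |A + A| = 14, K = 14/5.


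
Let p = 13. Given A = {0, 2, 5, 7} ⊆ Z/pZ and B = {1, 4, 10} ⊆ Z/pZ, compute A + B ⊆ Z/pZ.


Work in Z/13Z: reduce every sum a + b modulo 13.
Enumerate all 12 pairs:
a = 0: 0+1=1, 0+4=4, 0+10=10
a = 2: 2+1=3, 2+4=6, 2+10=12
a = 5: 5+1=6, 5+4=9, 5+10=2
a = 7: 7+1=8, 7+4=11, 7+10=4
Distinct residues collected: {1, 2, 3, 4, 6, 8, 9, 10, 11, 12}
|A + B| = 10 (out of 13 total residues).

A + B = {1, 2, 3, 4, 6, 8, 9, 10, 11, 12}
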